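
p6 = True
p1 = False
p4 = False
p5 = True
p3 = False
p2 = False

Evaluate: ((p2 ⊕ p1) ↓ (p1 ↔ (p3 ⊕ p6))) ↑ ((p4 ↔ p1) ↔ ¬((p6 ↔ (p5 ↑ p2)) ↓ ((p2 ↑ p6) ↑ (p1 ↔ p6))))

p2 ⊕ p1 = False ⊕ False = False
p3 ⊕ p6 = False ⊕ True = True
p1 ↔ (p3 ⊕ p6) = False ↔ True = False
(p2 ⊕ p1) ↓ (p1 ↔ (p3 ⊕ p6)) = False ↓ False = True
p4 ↔ p1 = False ↔ False = True
p5 ↑ p2 = True ↑ False = True
p6 ↔ (p5 ↑ p2) = True ↔ True = True
p2 ↑ p6 = False ↑ True = True
p1 ↔ p6 = False ↔ True = False
(p2 ↑ p6) ↑ (p1 ↔ p6) = True ↑ False = True
(p6 ↔ (p5 ↑ p2)) ↓ ((p2 ↑ p6) ↑ (p1 ↔ p6)) = True ↓ True = False
¬((p6 ↔ (p5 ↑ p2)) ↓ ((p2 ↑ p6) ↑ (p1 ↔ p6))) = ¬False = True
(p4 ↔ p1) ↔ ¬((p6 ↔ (p5 ↑ p2)) ↓ ((p2 ↑ p6) ↑ (p1 ↔ p6))) = True ↔ True = True
((p2 ⊕ p1) ↓ (p1 ↔ (p3 ⊕ p6))) ↑ ((p4 ↔ p1) ↔ ¬((p6 ↔ (p5 ↑ p2)) ↓ ((p2 ↑ p6) ↑ (p1 ↔ p6)))) = True ↑ True = False

False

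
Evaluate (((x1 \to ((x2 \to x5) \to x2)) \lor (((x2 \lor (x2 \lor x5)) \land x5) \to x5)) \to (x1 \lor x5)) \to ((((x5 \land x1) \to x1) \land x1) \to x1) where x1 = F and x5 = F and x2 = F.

T

Substituting x1=F, x5=F, x2=F:
x2 \to x5 = F \to F = T
(x2 \to x5) \to x2 = T \to F = F
x1 \to ((x2 \to x5) \to x2) = F \to F = T
x2 \lor x5 = F \lor F = F
x2 \lor (x2 \lor x5) = F \lor F = F
(x2 \lor (x2 \lor x5)) \land x5 = F \land F = F
((x2 \lor (x2 \lor x5)) \land x5) \to x5 = F \to F = T
(x1 \to ((x2 \to x5) \to x2)) \lor (((x2 \lor (x2 \lor x5)) \land x5) \to x5) = T \lor T = T
x1 \lor x5 = F \lor F = F
((x1 \to ((x2 \to x5) \to x2)) \lor (((x2 \lor (x2 \lor x5)) \land x5) \to x5)) \to (x1 \lor x5) = T \to F = F
x5 \land x1 = F \land F = F
(x5 \land x1) \to x1 = F \to F = T
((x5 \land x1) \to x1) \land x1 = T \land F = F
(((x5 \land x1) \to x1) \land x1) \to x1 = F \to F = T
(((x1 \to ((x2 \to x5) \to x2)) \lor (((x2 \lor (x2 \lor x5)) \land x5) \to x5)) \to (x1 \lor x5)) \to ((((x5 \land x1) \to x1) \land x1) \to x1) = F \to T = T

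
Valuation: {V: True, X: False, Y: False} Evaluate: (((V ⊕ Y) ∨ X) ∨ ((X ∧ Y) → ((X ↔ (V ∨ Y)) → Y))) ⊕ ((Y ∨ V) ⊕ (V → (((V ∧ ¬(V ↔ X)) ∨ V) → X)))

Substituting V=True, X=False, Y=False:
V ⊕ Y = True ⊕ False = True
(V ⊕ Y) ∨ X = True ∨ False = True
X ∧ Y = False ∧ False = False
V ∨ Y = True ∨ False = True
X ↔ (V ∨ Y) = False ↔ True = False
(X ↔ (V ∨ Y)) → Y = False → False = True
(X ∧ Y) → ((X ↔ (V ∨ Y)) → Y) = False → True = True
((V ⊕ Y) ∨ X) ∨ ((X ∧ Y) → ((X ↔ (V ∨ Y)) → Y)) = True ∨ True = True
Y ∨ V = False ∨ True = True
V ↔ X = True ↔ False = False
¬(V ↔ X) = ¬False = True
V ∧ ¬(V ↔ X) = True ∧ True = True
(V ∧ ¬(V ↔ X)) ∨ V = True ∨ True = True
((V ∧ ¬(V ↔ X)) ∨ V) → X = True → False = False
V → (((V ∧ ¬(V ↔ X)) ∨ V) → X) = True → False = False
(Y ∨ V) ⊕ (V → (((V ∧ ¬(V ↔ X)) ∨ V) → X)) = True ⊕ False = True
(((V ⊕ Y) ∨ X) ∨ ((X ∧ Y) → ((X ↔ (V ∨ Y)) → Y))) ⊕ ((Y ∨ V) ⊕ (V → (((V ∧ ¬(V ↔ X)) ∨ V) → X))) = True ⊕ True = False

False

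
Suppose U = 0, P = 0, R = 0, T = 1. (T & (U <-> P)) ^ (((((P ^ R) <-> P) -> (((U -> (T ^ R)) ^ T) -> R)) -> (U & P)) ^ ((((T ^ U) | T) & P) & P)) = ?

U <-> P = 0 <-> 0 = 1
T & (U <-> P) = 1 & 1 = 1
P ^ R = 0 ^ 0 = 0
(P ^ R) <-> P = 0 <-> 0 = 1
T ^ R = 1 ^ 0 = 1
U -> (T ^ R) = 0 -> 1 = 1
(U -> (T ^ R)) ^ T = 1 ^ 1 = 0
((U -> (T ^ R)) ^ T) -> R = 0 -> 0 = 1
((P ^ R) <-> P) -> (((U -> (T ^ R)) ^ T) -> R) = 1 -> 1 = 1
U & P = 0 & 0 = 0
(((P ^ R) <-> P) -> (((U -> (T ^ R)) ^ T) -> R)) -> (U & P) = 1 -> 0 = 0
T ^ U = 1 ^ 0 = 1
(T ^ U) | T = 1 | 1 = 1
((T ^ U) | T) & P = 1 & 0 = 0
(((T ^ U) | T) & P) & P = 0 & 0 = 0
((((P ^ R) <-> P) -> (((U -> (T ^ R)) ^ T) -> R)) -> (U & P)) ^ ((((T ^ U) | T) & P) & P) = 0 ^ 0 = 0
(T & (U <-> P)) ^ (((((P ^ R) <-> P) -> (((U -> (T ^ R)) ^ T) -> R)) -> (U & P)) ^ ((((T ^ U) | T) & P) & P)) = 1 ^ 0 = 1

1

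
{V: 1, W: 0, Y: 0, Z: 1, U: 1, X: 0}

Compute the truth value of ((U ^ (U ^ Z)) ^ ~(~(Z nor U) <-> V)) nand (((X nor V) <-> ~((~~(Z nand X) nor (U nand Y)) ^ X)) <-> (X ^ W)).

Substituting V=1, W=0, Y=0, Z=1, U=1, X=0:
U ^ Z = 1 ^ 1 = 0
U ^ (U ^ Z) = 1 ^ 0 = 1
Z nor U = 1 nor 1 = 0
~(Z nor U) = ~0 = 1
~(Z nor U) <-> V = 1 <-> 1 = 1
~(~(Z nor U) <-> V) = ~1 = 0
(U ^ (U ^ Z)) ^ ~(~(Z nor U) <-> V) = 1 ^ 0 = 1
X nor V = 0 nor 1 = 0
Z nand X = 1 nand 0 = 1
~(Z nand X) = ~1 = 0
~~(Z nand X) = ~0 = 1
U nand Y = 1 nand 0 = 1
~~(Z nand X) nor (U nand Y) = 1 nor 1 = 0
(~~(Z nand X) nor (U nand Y)) ^ X = 0 ^ 0 = 0
~((~~(Z nand X) nor (U nand Y)) ^ X) = ~0 = 1
(X nor V) <-> ~((~~(Z nand X) nor (U nand Y)) ^ X) = 0 <-> 1 = 0
X ^ W = 0 ^ 0 = 0
((X nor V) <-> ~((~~(Z nand X) nor (U nand Y)) ^ X)) <-> (X ^ W) = 0 <-> 0 = 1
((U ^ (U ^ Z)) ^ ~(~(Z nor U) <-> V)) nand (((X nor V) <-> ~((~~(Z nand X) nor (U nand Y)) ^ X)) <-> (X ^ W)) = 1 nand 1 = 0

0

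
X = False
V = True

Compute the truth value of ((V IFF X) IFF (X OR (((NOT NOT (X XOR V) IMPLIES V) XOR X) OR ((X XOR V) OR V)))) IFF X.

True

V IFF X = True IFF False = False
X XOR V = False XOR True = True
NOT (X XOR V) = NOT True = False
NOT NOT (X XOR V) = NOT False = True
NOT NOT (X XOR V) IMPLIES V = True IMPLIES True = True
(NOT NOT (X XOR V) IMPLIES V) XOR X = True XOR False = True
X XOR V = False XOR True = True
(X XOR V) OR V = True OR True = True
((NOT NOT (X XOR V) IMPLIES V) XOR X) OR ((X XOR V) OR V) = True OR True = True
X OR (((NOT NOT (X XOR V) IMPLIES V) XOR X) OR ((X XOR V) OR V)) = False OR True = True
(V IFF X) IFF (X OR (((NOT NOT (X XOR V) IMPLIES V) XOR X) OR ((X XOR V) OR V))) = False IFF True = False
((V IFF X) IFF (X OR (((NOT NOT (X XOR V) IMPLIES V) XOR X) OR ((X XOR V) OR V)))) IFF X = False IFF False = True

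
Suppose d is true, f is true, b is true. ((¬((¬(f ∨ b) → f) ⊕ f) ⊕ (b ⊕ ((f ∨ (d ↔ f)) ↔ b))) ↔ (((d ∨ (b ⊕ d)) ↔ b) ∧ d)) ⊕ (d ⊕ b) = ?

f ∨ b = T ∨ T = T
¬(f ∨ b) = ¬T = F
¬(f ∨ b) → f = F → T = T
(¬(f ∨ b) → f) ⊕ f = T ⊕ T = F
¬((¬(f ∨ b) → f) ⊕ f) = ¬F = T
d ↔ f = T ↔ T = T
f ∨ (d ↔ f) = T ∨ T = T
(f ∨ (d ↔ f)) ↔ b = T ↔ T = T
b ⊕ ((f ∨ (d ↔ f)) ↔ b) = T ⊕ T = F
¬((¬(f ∨ b) → f) ⊕ f) ⊕ (b ⊕ ((f ∨ (d ↔ f)) ↔ b)) = T ⊕ F = T
b ⊕ d = T ⊕ T = F
d ∨ (b ⊕ d) = T ∨ F = T
(d ∨ (b ⊕ d)) ↔ b = T ↔ T = T
((d ∨ (b ⊕ d)) ↔ b) ∧ d = T ∧ T = T
(¬((¬(f ∨ b) → f) ⊕ f) ⊕ (b ⊕ ((f ∨ (d ↔ f)) ↔ b))) ↔ (((d ∨ (b ⊕ d)) ↔ b) ∧ d) = T ↔ T = T
d ⊕ b = T ⊕ T = F
((¬((¬(f ∨ b) → f) ⊕ f) ⊕ (b ⊕ ((f ∨ (d ↔ f)) ↔ b))) ↔ (((d ∨ (b ⊕ d)) ↔ b) ∧ d)) ⊕ (d ⊕ b) = T ⊕ F = T

T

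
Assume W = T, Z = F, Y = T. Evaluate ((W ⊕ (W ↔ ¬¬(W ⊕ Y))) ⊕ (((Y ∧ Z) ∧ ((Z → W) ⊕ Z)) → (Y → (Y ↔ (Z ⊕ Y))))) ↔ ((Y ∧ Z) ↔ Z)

F

W ⊕ Y = T ⊕ T = F
¬(W ⊕ Y) = ¬F = T
¬¬(W ⊕ Y) = ¬T = F
W ↔ ¬¬(W ⊕ Y) = T ↔ F = F
W ⊕ (W ↔ ¬¬(W ⊕ Y)) = T ⊕ F = T
Y ∧ Z = T ∧ F = F
Z → W = F → T = T
(Z → W) ⊕ Z = T ⊕ F = T
(Y ∧ Z) ∧ ((Z → W) ⊕ Z) = F ∧ T = F
Z ⊕ Y = F ⊕ T = T
Y ↔ (Z ⊕ Y) = T ↔ T = T
Y → (Y ↔ (Z ⊕ Y)) = T → T = T
((Y ∧ Z) ∧ ((Z → W) ⊕ Z)) → (Y → (Y ↔ (Z ⊕ Y))) = F → T = T
(W ⊕ (W ↔ ¬¬(W ⊕ Y))) ⊕ (((Y ∧ Z) ∧ ((Z → W) ⊕ Z)) → (Y → (Y ↔ (Z ⊕ Y)))) = T ⊕ T = F
Y ∧ Z = T ∧ F = F
(Y ∧ Z) ↔ Z = F ↔ F = T
((W ⊕ (W ↔ ¬¬(W ⊕ Y))) ⊕ (((Y ∧ Z) ∧ ((Z → W) ⊕ Z)) → (Y → (Y ↔ (Z ⊕ Y))))) ↔ ((Y ∧ Z) ↔ Z) = F ↔ T = F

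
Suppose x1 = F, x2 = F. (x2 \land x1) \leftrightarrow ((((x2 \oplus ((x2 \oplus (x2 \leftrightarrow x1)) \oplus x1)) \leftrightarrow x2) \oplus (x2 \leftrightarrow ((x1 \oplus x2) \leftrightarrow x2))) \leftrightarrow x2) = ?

x2 \land x1 = F \land F = F
x2 \leftrightarrow x1 = F \leftrightarrow F = T
x2 \oplus (x2 \leftrightarrow x1) = F \oplus T = T
(x2 \oplus (x2 \leftrightarrow x1)) \oplus x1 = T \oplus F = T
x2 \oplus ((x2 \oplus (x2 \leftrightarrow x1)) \oplus x1) = F \oplus T = T
(x2 \oplus ((x2 \oplus (x2 \leftrightarrow x1)) \oplus x1)) \leftrightarrow x2 = T \leftrightarrow F = F
x1 \oplus x2 = F \oplus F = F
(x1 \oplus x2) \leftrightarrow x2 = F \leftrightarrow F = T
x2 \leftrightarrow ((x1 \oplus x2) \leftrightarrow x2) = F \leftrightarrow T = F
((x2 \oplus ((x2 \oplus (x2 \leftrightarrow x1)) \oplus x1)) \leftrightarrow x2) \oplus (x2 \leftrightarrow ((x1 \oplus x2) \leftrightarrow x2)) = F \oplus F = F
(((x2 \oplus ((x2 \oplus (x2 \leftrightarrow x1)) \oplus x1)) \leftrightarrow x2) \oplus (x2 \leftrightarrow ((x1 \oplus x2) \leftrightarrow x2))) \leftrightarrow x2 = F \leftrightarrow F = T
(x2 \land x1) \leftrightarrow ((((x2 \oplus ((x2 \oplus (x2 \leftrightarrow x1)) \oplus x1)) \leftrightarrow x2) \oplus (x2 \leftrightarrow ((x1 \oplus x2) \leftrightarrow x2))) \leftrightarrow x2) = F \leftrightarrow T = F

F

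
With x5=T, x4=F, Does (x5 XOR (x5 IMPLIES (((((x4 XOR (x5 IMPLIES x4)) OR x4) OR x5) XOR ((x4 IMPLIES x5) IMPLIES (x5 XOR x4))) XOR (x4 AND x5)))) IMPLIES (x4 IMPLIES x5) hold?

T

x5 IMPLIES x4 = T IMPLIES F = F
x4 XOR (x5 IMPLIES x4) = F XOR F = F
(x4 XOR (x5 IMPLIES x4)) OR x4 = F OR F = F
((x4 XOR (x5 IMPLIES x4)) OR x4) OR x5 = F OR T = T
x4 IMPLIES x5 = F IMPLIES T = T
x5 XOR x4 = T XOR F = T
(x4 IMPLIES x5) IMPLIES (x5 XOR x4) = T IMPLIES T = T
(((x4 XOR (x5 IMPLIES x4)) OR x4) OR x5) XOR ((x4 IMPLIES x5) IMPLIES (x5 XOR x4)) = T XOR T = F
x4 AND x5 = F AND T = F
((((x4 XOR (x5 IMPLIES x4)) OR x4) OR x5) XOR ((x4 IMPLIES x5) IMPLIES (x5 XOR x4))) XOR (x4 AND x5) = F XOR F = F
x5 IMPLIES (((((x4 XOR (x5 IMPLIES x4)) OR x4) OR x5) XOR ((x4 IMPLIES x5) IMPLIES (x5 XOR x4))) XOR (x4 AND x5)) = T IMPLIES F = F
x5 XOR (x5 IMPLIES (((((x4 XOR (x5 IMPLIES x4)) OR x4) OR x5) XOR ((x4 IMPLIES x5) IMPLIES (x5 XOR x4))) XOR (x4 AND x5))) = T XOR F = T
x4 IMPLIES x5 = F IMPLIES T = T
(x5 XOR (x5 IMPLIES (((((x4 XOR (x5 IMPLIES x4)) OR x4) OR x5) XOR ((x4 IMPLIES x5) IMPLIES (x5 XOR x4))) XOR (x4 AND x5)))) IMPLIES (x4 IMPLIES x5) = T IMPLIES T = T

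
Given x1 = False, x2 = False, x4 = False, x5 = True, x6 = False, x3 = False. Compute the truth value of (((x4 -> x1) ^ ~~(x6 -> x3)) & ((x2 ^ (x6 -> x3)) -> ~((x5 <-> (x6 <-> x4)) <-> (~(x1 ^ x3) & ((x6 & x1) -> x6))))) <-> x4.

x4 -> x1 = False -> False = True
x6 -> x3 = False -> False = True
~(x6 -> x3) = ~True = False
~~(x6 -> x3) = ~False = True
(x4 -> x1) ^ ~~(x6 -> x3) = True ^ True = False
x6 -> x3 = False -> False = True
x2 ^ (x6 -> x3) = False ^ True = True
x6 <-> x4 = False <-> False = True
x5 <-> (x6 <-> x4) = True <-> True = True
x1 ^ x3 = False ^ False = False
~(x1 ^ x3) = ~False = True
x6 & x1 = False & False = False
(x6 & x1) -> x6 = False -> False = True
~(x1 ^ x3) & ((x6 & x1) -> x6) = True & True = True
(x5 <-> (x6 <-> x4)) <-> (~(x1 ^ x3) & ((x6 & x1) -> x6)) = True <-> True = True
~((x5 <-> (x6 <-> x4)) <-> (~(x1 ^ x3) & ((x6 & x1) -> x6))) = ~True = False
(x2 ^ (x6 -> x3)) -> ~((x5 <-> (x6 <-> x4)) <-> (~(x1 ^ x3) & ((x6 & x1) -> x6))) = True -> False = False
((x4 -> x1) ^ ~~(x6 -> x3)) & ((x2 ^ (x6 -> x3)) -> ~((x5 <-> (x6 <-> x4)) <-> (~(x1 ^ x3) & ((x6 & x1) -> x6)))) = False & False = False
(((x4 -> x1) ^ ~~(x6 -> x3)) & ((x2 ^ (x6 -> x3)) -> ~((x5 <-> (x6 <-> x4)) <-> (~(x1 ^ x3) & ((x6 & x1) -> x6))))) <-> x4 = False <-> False = True

True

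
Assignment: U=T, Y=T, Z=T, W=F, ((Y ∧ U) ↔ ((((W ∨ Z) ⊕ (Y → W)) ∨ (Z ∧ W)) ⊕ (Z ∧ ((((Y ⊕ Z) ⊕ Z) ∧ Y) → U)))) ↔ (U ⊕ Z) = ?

Y ∧ U = T ∧ T = T
W ∨ Z = F ∨ T = T
Y → W = T → F = F
(W ∨ Z) ⊕ (Y → W) = T ⊕ F = T
Z ∧ W = T ∧ F = F
((W ∨ Z) ⊕ (Y → W)) ∨ (Z ∧ W) = T ∨ F = T
Y ⊕ Z = T ⊕ T = F
(Y ⊕ Z) ⊕ Z = F ⊕ T = T
((Y ⊕ Z) ⊕ Z) ∧ Y = T ∧ T = T
(((Y ⊕ Z) ⊕ Z) ∧ Y) → U = T → T = T
Z ∧ ((((Y ⊕ Z) ⊕ Z) ∧ Y) → U) = T ∧ T = T
(((W ∨ Z) ⊕ (Y → W)) ∨ (Z ∧ W)) ⊕ (Z ∧ ((((Y ⊕ Z) ⊕ Z) ∧ Y) → U)) = T ⊕ T = F
(Y ∧ U) ↔ ((((W ∨ Z) ⊕ (Y → W)) ∨ (Z ∧ W)) ⊕ (Z ∧ ((((Y ⊕ Z) ⊕ Z) ∧ Y) → U))) = T ↔ F = F
U ⊕ Z = T ⊕ T = F
((Y ∧ U) ↔ ((((W ∨ Z) ⊕ (Y → W)) ∨ (Z ∧ W)) ⊕ (Z ∧ ((((Y ⊕ Z) ⊕ Z) ∧ Y) → U)))) ↔ (U ⊕ Z) = F ↔ F = T

T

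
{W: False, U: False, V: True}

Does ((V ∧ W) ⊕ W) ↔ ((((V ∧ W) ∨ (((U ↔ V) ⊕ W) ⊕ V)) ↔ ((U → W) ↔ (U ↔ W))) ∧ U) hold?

V ∧ W = True ∧ False = False
(V ∧ W) ⊕ W = False ⊕ False = False
V ∧ W = True ∧ False = False
U ↔ V = False ↔ True = False
(U ↔ V) ⊕ W = False ⊕ False = False
((U ↔ V) ⊕ W) ⊕ V = False ⊕ True = True
(V ∧ W) ∨ (((U ↔ V) ⊕ W) ⊕ V) = False ∨ True = True
U → W = False → False = True
U ↔ W = False ↔ False = True
(U → W) ↔ (U ↔ W) = True ↔ True = True
((V ∧ W) ∨ (((U ↔ V) ⊕ W) ⊕ V)) ↔ ((U → W) ↔ (U ↔ W)) = True ↔ True = True
(((V ∧ W) ∨ (((U ↔ V) ⊕ W) ⊕ V)) ↔ ((U → W) ↔ (U ↔ W))) ∧ U = True ∧ False = False
((V ∧ W) ⊕ W) ↔ ((((V ∧ W) ∨ (((U ↔ V) ⊕ W) ⊕ V)) ↔ ((U → W) ↔ (U ↔ W))) ∧ U) = False ↔ False = True

True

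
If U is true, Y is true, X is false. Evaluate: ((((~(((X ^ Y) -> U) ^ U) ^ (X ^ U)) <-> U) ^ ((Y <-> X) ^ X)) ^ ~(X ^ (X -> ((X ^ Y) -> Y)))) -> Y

T

Substituting U=T, Y=T, X=F:
X ^ Y = F ^ T = T
(X ^ Y) -> U = T -> T = T
((X ^ Y) -> U) ^ U = T ^ T = F
~(((X ^ Y) -> U) ^ U) = ~F = T
X ^ U = F ^ T = T
~(((X ^ Y) -> U) ^ U) ^ (X ^ U) = T ^ T = F
(~(((X ^ Y) -> U) ^ U) ^ (X ^ U)) <-> U = F <-> T = F
Y <-> X = T <-> F = F
(Y <-> X) ^ X = F ^ F = F
((~(((X ^ Y) -> U) ^ U) ^ (X ^ U)) <-> U) ^ ((Y <-> X) ^ X) = F ^ F = F
X ^ Y = F ^ T = T
(X ^ Y) -> Y = T -> T = T
X -> ((X ^ Y) -> Y) = F -> T = T
X ^ (X -> ((X ^ Y) -> Y)) = F ^ T = T
~(X ^ (X -> ((X ^ Y) -> Y))) = ~T = F
(((~(((X ^ Y) -> U) ^ U) ^ (X ^ U)) <-> U) ^ ((Y <-> X) ^ X)) ^ ~(X ^ (X -> ((X ^ Y) -> Y))) = F ^ F = F
((((~(((X ^ Y) -> U) ^ U) ^ (X ^ U)) <-> U) ^ ((Y <-> X) ^ X)) ^ ~(X ^ (X -> ((X ^ Y) -> Y)))) -> Y = F -> T = T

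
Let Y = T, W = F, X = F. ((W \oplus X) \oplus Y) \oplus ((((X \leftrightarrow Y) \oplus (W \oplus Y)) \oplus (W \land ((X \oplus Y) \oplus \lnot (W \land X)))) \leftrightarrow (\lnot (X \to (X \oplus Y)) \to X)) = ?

W \oplus X = F \oplus F = F
(W \oplus X) \oplus Y = F \oplus T = T
X \leftrightarrow Y = F \leftrightarrow T = F
W \oplus Y = F \oplus T = T
(X \leftrightarrow Y) \oplus (W \oplus Y) = F \oplus T = T
X \oplus Y = F \oplus T = T
W \land X = F \land F = F
\lnot (W \land X) = \lnot F = T
(X \oplus Y) \oplus \lnot (W \land X) = T \oplus T = F
W \land ((X \oplus Y) \oplus \lnot (W \land X)) = F \land F = F
((X \leftrightarrow Y) \oplus (W \oplus Y)) \oplus (W \land ((X \oplus Y) \oplus \lnot (W \land X))) = T \oplus F = T
X \oplus Y = F \oplus T = T
X \to (X \oplus Y) = F \to T = T
\lnot (X \to (X \oplus Y)) = \lnot T = F
\lnot (X \to (X \oplus Y)) \to X = F \to F = T
(((X \leftrightarrow Y) \oplus (W \oplus Y)) \oplus (W \land ((X \oplus Y) \oplus \lnot (W \land X)))) \leftrightarrow (\lnot (X \to (X \oplus Y)) \to X) = T \leftrightarrow T = T
((W \oplus X) \oplus Y) \oplus ((((X \leftrightarrow Y) \oplus (W \oplus Y)) \oplus (W \land ((X \oplus Y) \oplus \lnot (W \land X)))) \leftrightarrow (\lnot (X \to (X \oplus Y)) \to X)) = T \oplus T = F

F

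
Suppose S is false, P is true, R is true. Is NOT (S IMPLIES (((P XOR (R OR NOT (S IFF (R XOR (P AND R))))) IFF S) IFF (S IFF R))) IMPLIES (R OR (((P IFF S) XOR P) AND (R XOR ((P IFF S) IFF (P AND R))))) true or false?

true

Substituting S=false, P=true, R=true:
P AND R = true AND true = true
R XOR (P AND R) = true XOR true = false
S IFF (R XOR (P AND R)) = false IFF false = true
NOT (S IFF (R XOR (P AND R))) = NOT true = false
R OR NOT (S IFF (R XOR (P AND R))) = true OR false = true
P XOR (R OR NOT (S IFF (R XOR (P AND R)))) = true XOR true = false
(P XOR (R OR NOT (S IFF (R XOR (P AND R))))) IFF S = false IFF false = true
S IFF R = false IFF true = false
((P XOR (R OR NOT (S IFF (R XOR (P AND R))))) IFF S) IFF (S IFF R) = true IFF false = false
S IMPLIES (((P XOR (R OR NOT (S IFF (R XOR (P AND R))))) IFF S) IFF (S IFF R)) = false IMPLIES false = true
NOT (S IMPLIES (((P XOR (R OR NOT (S IFF (R XOR (P AND R))))) IFF S) IFF (S IFF R))) = NOT true = false
P IFF S = true IFF false = false
(P IFF S) XOR P = false XOR true = true
P IFF S = true IFF false = false
P AND R = true AND true = true
(P IFF S) IFF (P AND R) = false IFF true = false
R XOR ((P IFF S) IFF (P AND R)) = true XOR false = true
((P IFF S) XOR P) AND (R XOR ((P IFF S) IFF (P AND R))) = true AND true = true
R OR (((P IFF S) XOR P) AND (R XOR ((P IFF S) IFF (P AND R)))) = true OR true = true
NOT (S IMPLIES (((P XOR (R OR NOT (S IFF (R XOR (P AND R))))) IFF S) IFF (S IFF R))) IMPLIES (R OR (((P IFF S) XOR P) AND (R XOR ((P IFF S) IFF (P AND R))))) = false IMPLIES true = true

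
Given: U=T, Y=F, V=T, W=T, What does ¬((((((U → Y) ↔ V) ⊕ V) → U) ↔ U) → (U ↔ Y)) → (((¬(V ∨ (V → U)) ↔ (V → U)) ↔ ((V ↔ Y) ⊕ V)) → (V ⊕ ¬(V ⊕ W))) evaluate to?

Substituting U=T, Y=F, V=T, W=T:
U → Y = T → F = F
(U → Y) ↔ V = F ↔ T = F
((U → Y) ↔ V) ⊕ V = F ⊕ T = T
(((U → Y) ↔ V) ⊕ V) → U = T → T = T
((((U → Y) ↔ V) ⊕ V) → U) ↔ U = T ↔ T = T
U ↔ Y = T ↔ F = F
(((((U → Y) ↔ V) ⊕ V) → U) ↔ U) → (U ↔ Y) = T → F = F
¬((((((U → Y) ↔ V) ⊕ V) → U) ↔ U) → (U ↔ Y)) = ¬F = T
V → U = T → T = T
V ∨ (V → U) = T ∨ T = T
¬(V ∨ (V → U)) = ¬T = F
V → U = T → T = T
¬(V ∨ (V → U)) ↔ (V → U) = F ↔ T = F
V ↔ Y = T ↔ F = F
(V ↔ Y) ⊕ V = F ⊕ T = T
(¬(V ∨ (V → U)) ↔ (V → U)) ↔ ((V ↔ Y) ⊕ V) = F ↔ T = F
V ⊕ W = T ⊕ T = F
¬(V ⊕ W) = ¬F = T
V ⊕ ¬(V ⊕ W) = T ⊕ T = F
((¬(V ∨ (V → U)) ↔ (V → U)) ↔ ((V ↔ Y) ⊕ V)) → (V ⊕ ¬(V ⊕ W)) = F → F = T
¬((((((U → Y) ↔ V) ⊕ V) → U) ↔ U) → (U ↔ Y)) → (((¬(V ∨ (V → U)) ↔ (V → U)) ↔ ((V ↔ Y) ⊕ V)) → (V ⊕ ¬(V ⊕ W))) = T → T = T

T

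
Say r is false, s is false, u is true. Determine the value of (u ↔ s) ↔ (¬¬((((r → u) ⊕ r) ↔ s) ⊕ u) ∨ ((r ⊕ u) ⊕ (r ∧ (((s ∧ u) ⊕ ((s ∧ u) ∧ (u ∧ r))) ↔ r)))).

False

Substituting r=False, s=False, u=True:
u ↔ s = True ↔ False = False
r → u = False → True = True
(r → u) ⊕ r = True ⊕ False = True
((r → u) ⊕ r) ↔ s = True ↔ False = False
(((r → u) ⊕ r) ↔ s) ⊕ u = False ⊕ True = True
¬((((r → u) ⊕ r) ↔ s) ⊕ u) = ¬True = False
¬¬((((r → u) ⊕ r) ↔ s) ⊕ u) = ¬False = True
r ⊕ u = False ⊕ True = True
s ∧ u = False ∧ True = False
s ∧ u = False ∧ True = False
u ∧ r = True ∧ False = False
(s ∧ u) ∧ (u ∧ r) = False ∧ False = False
(s ∧ u) ⊕ ((s ∧ u) ∧ (u ∧ r)) = False ⊕ False = False
((s ∧ u) ⊕ ((s ∧ u) ∧ (u ∧ r))) ↔ r = False ↔ False = True
r ∧ (((s ∧ u) ⊕ ((s ∧ u) ∧ (u ∧ r))) ↔ r) = False ∧ True = False
(r ⊕ u) ⊕ (r ∧ (((s ∧ u) ⊕ ((s ∧ u) ∧ (u ∧ r))) ↔ r)) = True ⊕ False = True
¬¬((((r → u) ⊕ r) ↔ s) ⊕ u) ∨ ((r ⊕ u) ⊕ (r ∧ (((s ∧ u) ⊕ ((s ∧ u) ∧ (u ∧ r))) ↔ r))) = True ∨ True = True
(u ↔ s) ↔ (¬¬((((r → u) ⊕ r) ↔ s) ⊕ u) ∨ ((r ⊕ u) ⊕ (r ∧ (((s ∧ u) ⊕ ((s ∧ u) ∧ (u ∧ r))) ↔ r)))) = False ↔ True = False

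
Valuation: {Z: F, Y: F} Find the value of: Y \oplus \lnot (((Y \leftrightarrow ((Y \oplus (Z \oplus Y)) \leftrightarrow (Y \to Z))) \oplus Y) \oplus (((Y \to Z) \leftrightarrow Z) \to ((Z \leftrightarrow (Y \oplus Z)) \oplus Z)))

T

Substituting Z=F, Y=F:
Z \oplus Y = F \oplus F = F
Y \oplus (Z \oplus Y) = F \oplus F = F
Y \to Z = F \to F = T
(Y \oplus (Z \oplus Y)) \leftrightarrow (Y \to Z) = F \leftrightarrow T = F
Y \leftrightarrow ((Y \oplus (Z \oplus Y)) \leftrightarrow (Y \to Z)) = F \leftrightarrow F = T
(Y \leftrightarrow ((Y \oplus (Z \oplus Y)) \leftrightarrow (Y \to Z))) \oplus Y = T \oplus F = T
Y \to Z = F \to F = T
(Y \to Z) \leftrightarrow Z = T \leftrightarrow F = F
Y \oplus Z = F \oplus F = F
Z \leftrightarrow (Y \oplus Z) = F \leftrightarrow F = T
(Z \leftrightarrow (Y \oplus Z)) \oplus Z = T \oplus F = T
((Y \to Z) \leftrightarrow Z) \to ((Z \leftrightarrow (Y \oplus Z)) \oplus Z) = F \to T = T
((Y \leftrightarrow ((Y \oplus (Z \oplus Y)) \leftrightarrow (Y \to Z))) \oplus Y) \oplus (((Y \to Z) \leftrightarrow Z) \to ((Z \leftrightarrow (Y \oplus Z)) \oplus Z)) = T \oplus T = F
\lnot (((Y \leftrightarrow ((Y \oplus (Z \oplus Y)) \leftrightarrow (Y \to Z))) \oplus Y) \oplus (((Y \to Z) \leftrightarrow Z) \to ((Z \leftrightarrow (Y \oplus Z)) \oplus Z))) = \lnot F = T
Y \oplus \lnot (((Y \leftrightarrow ((Y \oplus (Z \oplus Y)) \leftrightarrow (Y \to Z))) \oplus Y) \oplus (((Y \to Z) \leftrightarrow Z) \to ((Z \leftrightarrow (Y \oplus Z)) \oplus Z))) = F \oplus T = T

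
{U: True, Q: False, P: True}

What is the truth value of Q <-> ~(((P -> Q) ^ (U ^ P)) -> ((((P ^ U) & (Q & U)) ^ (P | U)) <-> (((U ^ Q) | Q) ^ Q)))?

True

P -> Q = True -> False = False
U ^ P = True ^ True = False
(P -> Q) ^ (U ^ P) = False ^ False = False
P ^ U = True ^ True = False
Q & U = False & True = False
(P ^ U) & (Q & U) = False & False = False
P | U = True | True = True
((P ^ U) & (Q & U)) ^ (P | U) = False ^ True = True
U ^ Q = True ^ False = True
(U ^ Q) | Q = True | False = True
((U ^ Q) | Q) ^ Q = True ^ False = True
(((P ^ U) & (Q & U)) ^ (P | U)) <-> (((U ^ Q) | Q) ^ Q) = True <-> True = True
((P -> Q) ^ (U ^ P)) -> ((((P ^ U) & (Q & U)) ^ (P | U)) <-> (((U ^ Q) | Q) ^ Q)) = False -> True = True
~(((P -> Q) ^ (U ^ P)) -> ((((P ^ U) & (Q & U)) ^ (P | U)) <-> (((U ^ Q) | Q) ^ Q))) = ~True = False
Q <-> ~(((P -> Q) ^ (U ^ P)) -> ((((P ^ U) & (Q & U)) ^ (P | U)) <-> (((U ^ Q) | Q) ^ Q))) = False <-> False = True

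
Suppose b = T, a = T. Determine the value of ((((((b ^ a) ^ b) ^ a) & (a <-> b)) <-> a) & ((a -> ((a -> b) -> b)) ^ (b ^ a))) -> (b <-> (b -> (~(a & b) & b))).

b ^ a = T ^ T = F
(b ^ a) ^ b = F ^ T = T
((b ^ a) ^ b) ^ a = T ^ T = F
a <-> b = T <-> T = T
(((b ^ a) ^ b) ^ a) & (a <-> b) = F & T = F
((((b ^ a) ^ b) ^ a) & (a <-> b)) <-> a = F <-> T = F
a -> b = T -> T = T
(a -> b) -> b = T -> T = T
a -> ((a -> b) -> b) = T -> T = T
b ^ a = T ^ T = F
(a -> ((a -> b) -> b)) ^ (b ^ a) = T ^ F = T
(((((b ^ a) ^ b) ^ a) & (a <-> b)) <-> a) & ((a -> ((a -> b) -> b)) ^ (b ^ a)) = F & T = F
a & b = T & T = T
~(a & b) = ~T = F
~(a & b) & b = F & T = F
b -> (~(a & b) & b) = T -> F = F
b <-> (b -> (~(a & b) & b)) = T <-> F = F
((((((b ^ a) ^ b) ^ a) & (a <-> b)) <-> a) & ((a -> ((a -> b) -> b)) ^ (b ^ a))) -> (b <-> (b -> (~(a & b) & b))) = F -> F = T

T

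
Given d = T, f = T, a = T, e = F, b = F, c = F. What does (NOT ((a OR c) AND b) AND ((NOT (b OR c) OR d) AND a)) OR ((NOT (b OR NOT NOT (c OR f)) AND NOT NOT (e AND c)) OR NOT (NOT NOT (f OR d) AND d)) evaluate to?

Substituting d=T, f=T, a=T, e=F, b=F, c=F:
a OR c = T OR F = T
(a OR c) AND b = T AND F = F
NOT ((a OR c) AND b) = NOT F = T
b OR c = F OR F = F
NOT (b OR c) = NOT F = T
NOT (b OR c) OR d = T OR T = T
(NOT (b OR c) OR d) AND a = T AND T = T
NOT ((a OR c) AND b) AND ((NOT (b OR c) OR d) AND a) = T AND T = T
c OR f = F OR T = T
NOT (c OR f) = NOT T = F
NOT NOT (c OR f) = NOT F = T
b OR NOT NOT (c OR f) = F OR T = T
NOT (b OR NOT NOT (c OR f)) = NOT T = F
e AND c = F AND F = F
NOT (e AND c) = NOT F = T
NOT NOT (e AND c) = NOT T = F
NOT (b OR NOT NOT (c OR f)) AND NOT NOT (e AND c) = F AND F = F
f OR d = T OR T = T
NOT (f OR d) = NOT T = F
NOT NOT (f OR d) = NOT F = T
NOT NOT (f OR d) AND d = T AND T = T
NOT (NOT NOT (f OR d) AND d) = NOT T = F
(NOT (b OR NOT NOT (c OR f)) AND NOT NOT (e AND c)) OR NOT (NOT NOT (f OR d) AND d) = F OR F = F
(NOT ((a OR c) AND b) AND ((NOT (b OR c) OR d) AND a)) OR ((NOT (b OR NOT NOT (c OR f)) AND NOT NOT (e AND c)) OR NOT (NOT NOT (f OR d) AND d)) = T OR F = T

T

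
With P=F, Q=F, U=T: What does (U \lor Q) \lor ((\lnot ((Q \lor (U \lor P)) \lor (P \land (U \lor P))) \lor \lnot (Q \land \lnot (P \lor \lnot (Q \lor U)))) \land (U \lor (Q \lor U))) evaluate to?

T

U \lor Q = T \lor F = T
U \lor P = T \lor F = T
Q \lor (U \lor P) = F \lor T = T
U \lor P = T \lor F = T
P \land (U \lor P) = F \land T = F
(Q \lor (U \lor P)) \lor (P \land (U \lor P)) = T \lor F = T
\lnot ((Q \lor (U \lor P)) \lor (P \land (U \lor P))) = \lnot T = F
Q \lor U = F \lor T = T
\lnot (Q \lor U) = \lnot T = F
P \lor \lnot (Q \lor U) = F \lor F = F
\lnot (P \lor \lnot (Q \lor U)) = \lnot F = T
Q \land \lnot (P \lor \lnot (Q \lor U)) = F \land T = F
\lnot (Q \land \lnot (P \lor \lnot (Q \lor U))) = \lnot F = T
\lnot ((Q \lor (U \lor P)) \lor (P \land (U \lor P))) \lor \lnot (Q \land \lnot (P \lor \lnot (Q \lor U))) = F \lor T = T
Q \lor U = F \lor T = T
U \lor (Q \lor U) = T \lor T = T
(\lnot ((Q \lor (U \lor P)) \lor (P \land (U \lor P))) \lor \lnot (Q \land \lnot (P \lor \lnot (Q \lor U)))) \land (U \lor (Q \lor U)) = T \land T = T
(U \lor Q) \lor ((\lnot ((Q \lor (U \lor P)) \lor (P \land (U \lor P))) \lor \lnot (Q \land \lnot (P \lor \lnot (Q \lor U)))) \land (U \lor (Q \lor U))) = T \lor T = T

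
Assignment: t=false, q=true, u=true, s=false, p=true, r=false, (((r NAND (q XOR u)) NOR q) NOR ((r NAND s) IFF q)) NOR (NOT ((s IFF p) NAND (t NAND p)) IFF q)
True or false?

q XOR u = true XOR true = false
r NAND (q XOR u) = false NAND false = true
(r NAND (q XOR u)) NOR q = true NOR true = false
r NAND s = false NAND false = true
(r NAND s) IFF q = true IFF true = true
((r NAND (q XOR u)) NOR q) NOR ((r NAND s) IFF q) = false NOR true = false
s IFF p = false IFF true = false
t NAND p = false NAND true = true
(s IFF p) NAND (t NAND p) = false NAND true = true
NOT ((s IFF p) NAND (t NAND p)) = NOT true = false
NOT ((s IFF p) NAND (t NAND p)) IFF q = false IFF true = false
(((r NAND (q XOR u)) NOR q) NOR ((r NAND s) IFF q)) NOR (NOT ((s IFF p) NAND (t NAND p)) IFF q) = false NOR false = true

true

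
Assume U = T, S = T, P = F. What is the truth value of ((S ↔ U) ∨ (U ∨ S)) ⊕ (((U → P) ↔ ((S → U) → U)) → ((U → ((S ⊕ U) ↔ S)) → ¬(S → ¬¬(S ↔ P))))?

F

S ↔ U = T ↔ T = T
U ∨ S = T ∨ T = T
(S ↔ U) ∨ (U ∨ S) = T ∨ T = T
U → P = T → F = F
S → U = T → T = T
(S → U) → U = T → T = T
(U → P) ↔ ((S → U) → U) = F ↔ T = F
S ⊕ U = T ⊕ T = F
(S ⊕ U) ↔ S = F ↔ T = F
U → ((S ⊕ U) ↔ S) = T → F = F
S ↔ P = T ↔ F = F
¬(S ↔ P) = ¬F = T
¬¬(S ↔ P) = ¬T = F
S → ¬¬(S ↔ P) = T → F = F
¬(S → ¬¬(S ↔ P)) = ¬F = T
(U → ((S ⊕ U) ↔ S)) → ¬(S → ¬¬(S ↔ P)) = F → T = T
((U → P) ↔ ((S → U) → U)) → ((U → ((S ⊕ U) ↔ S)) → ¬(S → ¬¬(S ↔ P))) = F → T = T
((S ↔ U) ∨ (U ∨ S)) ⊕ (((U → P) ↔ ((S → U) → U)) → ((U → ((S ⊕ U) ↔ S)) → ¬(S → ¬¬(S ↔ P)))) = T ⊕ T = F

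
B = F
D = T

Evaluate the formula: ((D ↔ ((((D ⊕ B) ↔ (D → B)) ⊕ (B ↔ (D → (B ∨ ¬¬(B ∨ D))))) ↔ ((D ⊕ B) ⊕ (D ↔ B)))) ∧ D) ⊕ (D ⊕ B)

T

Substituting B=F, D=T:
D ⊕ B = T ⊕ F = T
D → B = T → F = F
(D ⊕ B) ↔ (D → B) = T ↔ F = F
B ∨ D = F ∨ T = T
¬(B ∨ D) = ¬T = F
¬¬(B ∨ D) = ¬F = T
B ∨ ¬¬(B ∨ D) = F ∨ T = T
D → (B ∨ ¬¬(B ∨ D)) = T → T = T
B ↔ (D → (B ∨ ¬¬(B ∨ D))) = F ↔ T = F
((D ⊕ B) ↔ (D → B)) ⊕ (B ↔ (D → (B ∨ ¬¬(B ∨ D)))) = F ⊕ F = F
D ⊕ B = T ⊕ F = T
D ↔ B = T ↔ F = F
(D ⊕ B) ⊕ (D ↔ B) = T ⊕ F = T
(((D ⊕ B) ↔ (D → B)) ⊕ (B ↔ (D → (B ∨ ¬¬(B ∨ D))))) ↔ ((D ⊕ B) ⊕ (D ↔ B)) = F ↔ T = F
D ↔ ((((D ⊕ B) ↔ (D → B)) ⊕ (B ↔ (D → (B ∨ ¬¬(B ∨ D))))) ↔ ((D ⊕ B) ⊕ (D ↔ B))) = T ↔ F = F
(D ↔ ((((D ⊕ B) ↔ (D → B)) ⊕ (B ↔ (D → (B ∨ ¬¬(B ∨ D))))) ↔ ((D ⊕ B) ⊕ (D ↔ B)))) ∧ D = F ∧ T = F
D ⊕ B = T ⊕ F = T
((D ↔ ((((D ⊕ B) ↔ (D → B)) ⊕ (B ↔ (D → (B ∨ ¬¬(B ∨ D))))) ↔ ((D ⊕ B) ⊕ (D ↔ B)))) ∧ D) ⊕ (D ⊕ B) = F ⊕ T = T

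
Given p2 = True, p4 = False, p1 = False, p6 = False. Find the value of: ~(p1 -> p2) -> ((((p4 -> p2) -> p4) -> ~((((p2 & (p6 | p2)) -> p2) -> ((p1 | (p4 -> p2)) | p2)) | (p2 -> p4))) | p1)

p1 -> p2 = False -> True = True
~(p1 -> p2) = ~True = False
p4 -> p2 = False -> True = True
(p4 -> p2) -> p4 = True -> False = False
p6 | p2 = False | True = True
p2 & (p6 | p2) = True & True = True
(p2 & (p6 | p2)) -> p2 = True -> True = True
p4 -> p2 = False -> True = True
p1 | (p4 -> p2) = False | True = True
(p1 | (p4 -> p2)) | p2 = True | True = True
((p2 & (p6 | p2)) -> p2) -> ((p1 | (p4 -> p2)) | p2) = True -> True = True
p2 -> p4 = True -> False = False
(((p2 & (p6 | p2)) -> p2) -> ((p1 | (p4 -> p2)) | p2)) | (p2 -> p4) = True | False = True
~((((p2 & (p6 | p2)) -> p2) -> ((p1 | (p4 -> p2)) | p2)) | (p2 -> p4)) = ~True = False
((p4 -> p2) -> p4) -> ~((((p2 & (p6 | p2)) -> p2) -> ((p1 | (p4 -> p2)) | p2)) | (p2 -> p4)) = False -> False = True
(((p4 -> p2) -> p4) -> ~((((p2 & (p6 | p2)) -> p2) -> ((p1 | (p4 -> p2)) | p2)) | (p2 -> p4))) | p1 = True | False = True
~(p1 -> p2) -> ((((p4 -> p2) -> p4) -> ~((((p2 & (p6 | p2)) -> p2) -> ((p1 | (p4 -> p2)) | p2)) | (p2 -> p4))) | p1) = False -> True = True

True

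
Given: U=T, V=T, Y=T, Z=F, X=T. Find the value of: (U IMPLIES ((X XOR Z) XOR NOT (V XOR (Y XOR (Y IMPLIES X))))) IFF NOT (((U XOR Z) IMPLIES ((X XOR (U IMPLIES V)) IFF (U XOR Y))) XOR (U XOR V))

Substituting U=T, V=T, Y=T, Z=F, X=T:
X XOR Z = T XOR F = T
Y IMPLIES X = T IMPLIES T = T
Y XOR (Y IMPLIES X) = T XOR T = F
V XOR (Y XOR (Y IMPLIES X)) = T XOR F = T
NOT (V XOR (Y XOR (Y IMPLIES X))) = NOT T = F
(X XOR Z) XOR NOT (V XOR (Y XOR (Y IMPLIES X))) = T XOR F = T
U IMPLIES ((X XOR Z) XOR NOT (V XOR (Y XOR (Y IMPLIES X)))) = T IMPLIES T = T
U XOR Z = T XOR F = T
U IMPLIES V = T IMPLIES T = T
X XOR (U IMPLIES V) = T XOR T = F
U XOR Y = T XOR T = F
(X XOR (U IMPLIES V)) IFF (U XOR Y) = F IFF F = T
(U XOR Z) IMPLIES ((X XOR (U IMPLIES V)) IFF (U XOR Y)) = T IMPLIES T = T
U XOR V = T XOR T = F
((U XOR Z) IMPLIES ((X XOR (U IMPLIES V)) IFF (U XOR Y))) XOR (U XOR V) = T XOR F = T
NOT (((U XOR Z) IMPLIES ((X XOR (U IMPLIES V)) IFF (U XOR Y))) XOR (U XOR V)) = NOT T = F
(U IMPLIES ((X XOR Z) XOR NOT (V XOR (Y XOR (Y IMPLIES X))))) IFF NOT (((U XOR Z) IMPLIES ((X XOR (U IMPLIES V)) IFF (U XOR Y))) XOR (U XOR V)) = T IFF F = F

F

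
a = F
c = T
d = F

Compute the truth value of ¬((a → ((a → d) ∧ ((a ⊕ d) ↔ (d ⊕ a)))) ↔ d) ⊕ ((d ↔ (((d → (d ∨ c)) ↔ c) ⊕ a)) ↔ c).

Substituting a=F, c=T, d=F:
a → d = F → F = T
a ⊕ d = F ⊕ F = F
d ⊕ a = F ⊕ F = F
(a ⊕ d) ↔ (d ⊕ a) = F ↔ F = T
(a → d) ∧ ((a ⊕ d) ↔ (d ⊕ a)) = T ∧ T = T
a → ((a → d) ∧ ((a ⊕ d) ↔ (d ⊕ a))) = F → T = T
(a → ((a → d) ∧ ((a ⊕ d) ↔ (d ⊕ a)))) ↔ d = T ↔ F = F
¬((a → ((a → d) ∧ ((a ⊕ d) ↔ (d ⊕ a)))) ↔ d) = ¬F = T
d ∨ c = F ∨ T = T
d → (d ∨ c) = F → T = T
(d → (d ∨ c)) ↔ c = T ↔ T = T
((d → (d ∨ c)) ↔ c) ⊕ a = T ⊕ F = T
d ↔ (((d → (d ∨ c)) ↔ c) ⊕ a) = F ↔ T = F
(d ↔ (((d → (d ∨ c)) ↔ c) ⊕ a)) ↔ c = F ↔ T = F
¬((a → ((a → d) ∧ ((a ⊕ d) ↔ (d ⊕ a)))) ↔ d) ⊕ ((d ↔ (((d → (d ∨ c)) ↔ c) ⊕ a)) ↔ c) = T ⊕ F = T

T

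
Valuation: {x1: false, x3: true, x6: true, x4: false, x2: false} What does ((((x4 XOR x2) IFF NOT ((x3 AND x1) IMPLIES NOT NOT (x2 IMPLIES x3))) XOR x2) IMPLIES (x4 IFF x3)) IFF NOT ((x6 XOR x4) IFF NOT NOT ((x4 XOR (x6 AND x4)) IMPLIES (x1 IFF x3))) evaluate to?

true

x4 XOR x2 = false XOR false = false
x3 AND x1 = true AND false = false
x2 IMPLIES x3 = false IMPLIES true = true
NOT (x2 IMPLIES x3) = NOT true = false
NOT NOT (x2 IMPLIES x3) = NOT false = true
(x3 AND x1) IMPLIES NOT NOT (x2 IMPLIES x3) = false IMPLIES true = true
NOT ((x3 AND x1) IMPLIES NOT NOT (x2 IMPLIES x3)) = NOT true = false
(x4 XOR x2) IFF NOT ((x3 AND x1) IMPLIES NOT NOT (x2 IMPLIES x3)) = false IFF false = true
((x4 XOR x2) IFF NOT ((x3 AND x1) IMPLIES NOT NOT (x2 IMPLIES x3))) XOR x2 = true XOR false = true
x4 IFF x3 = false IFF true = false
(((x4 XOR x2) IFF NOT ((x3 AND x1) IMPLIES NOT NOT (x2 IMPLIES x3))) XOR x2) IMPLIES (x4 IFF x3) = true IMPLIES false = false
x6 XOR x4 = true XOR false = true
x6 AND x4 = true AND false = false
x4 XOR (x6 AND x4) = false XOR false = false
x1 IFF x3 = false IFF true = false
(x4 XOR (x6 AND x4)) IMPLIES (x1 IFF x3) = false IMPLIES false = true
NOT ((x4 XOR (x6 AND x4)) IMPLIES (x1 IFF x3)) = NOT true = false
NOT NOT ((x4 XOR (x6 AND x4)) IMPLIES (x1 IFF x3)) = NOT false = true
(x6 XOR x4) IFF NOT NOT ((x4 XOR (x6 AND x4)) IMPLIES (x1 IFF x3)) = true IFF true = true
NOT ((x6 XOR x4) IFF NOT NOT ((x4 XOR (x6 AND x4)) IMPLIES (x1 IFF x3))) = NOT true = false
((((x4 XOR x2) IFF NOT ((x3 AND x1) IMPLIES NOT NOT (x2 IMPLIES x3))) XOR x2) IMPLIES (x4 IFF x3)) IFF NOT ((x6 XOR x4) IFF NOT NOT ((x4 XOR (x6 AND x4)) IMPLIES (x1 IFF x3))) = false IFF false = true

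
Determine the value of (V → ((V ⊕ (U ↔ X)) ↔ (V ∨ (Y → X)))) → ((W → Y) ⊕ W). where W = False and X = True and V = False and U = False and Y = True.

True

Substituting W=False, X=True, V=False, U=False, Y=True:
U ↔ X = False ↔ True = False
V ⊕ (U ↔ X) = False ⊕ False = False
Y → X = True → True = True
V ∨ (Y → X) = False ∨ True = True
(V ⊕ (U ↔ X)) ↔ (V ∨ (Y → X)) = False ↔ True = False
V → ((V ⊕ (U ↔ X)) ↔ (V ∨ (Y → X))) = False → False = True
W → Y = False → True = True
(W → Y) ⊕ W = True ⊕ False = True
(V → ((V ⊕ (U ↔ X)) ↔ (V ∨ (Y → X)))) → ((W → Y) ⊕ W) = True → True = True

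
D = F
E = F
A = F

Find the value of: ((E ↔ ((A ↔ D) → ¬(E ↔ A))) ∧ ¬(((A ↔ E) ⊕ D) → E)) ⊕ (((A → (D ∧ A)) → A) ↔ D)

A ↔ D = F ↔ F = T
E ↔ A = F ↔ F = T
¬(E ↔ A) = ¬T = F
(A ↔ D) → ¬(E ↔ A) = T → F = F
E ↔ ((A ↔ D) → ¬(E ↔ A)) = F ↔ F = T
A ↔ E = F ↔ F = T
(A ↔ E) ⊕ D = T ⊕ F = T
((A ↔ E) ⊕ D) → E = T → F = F
¬(((A ↔ E) ⊕ D) → E) = ¬F = T
(E ↔ ((A ↔ D) → ¬(E ↔ A))) ∧ ¬(((A ↔ E) ⊕ D) → E) = T ∧ T = T
D ∧ A = F ∧ F = F
A → (D ∧ A) = F → F = T
(A → (D ∧ A)) → A = T → F = F
((A → (D ∧ A)) → A) ↔ D = F ↔ F = T
((E ↔ ((A ↔ D) → ¬(E ↔ A))) ∧ ¬(((A ↔ E) ⊕ D) → E)) ⊕ (((A → (D ∧ A)) → A) ↔ D) = T ⊕ T = F

F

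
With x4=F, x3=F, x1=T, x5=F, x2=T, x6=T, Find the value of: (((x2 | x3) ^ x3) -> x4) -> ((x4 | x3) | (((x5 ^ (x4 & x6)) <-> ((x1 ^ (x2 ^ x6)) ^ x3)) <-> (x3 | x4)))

T

x2 | x3 = T | F = T
(x2 | x3) ^ x3 = T ^ F = T
((x2 | x3) ^ x3) -> x4 = T -> F = F
x4 | x3 = F | F = F
x4 & x6 = F & T = F
x5 ^ (x4 & x6) = F ^ F = F
x2 ^ x6 = T ^ T = F
x1 ^ (x2 ^ x6) = T ^ F = T
(x1 ^ (x2 ^ x6)) ^ x3 = T ^ F = T
(x5 ^ (x4 & x6)) <-> ((x1 ^ (x2 ^ x6)) ^ x3) = F <-> T = F
x3 | x4 = F | F = F
((x5 ^ (x4 & x6)) <-> ((x1 ^ (x2 ^ x6)) ^ x3)) <-> (x3 | x4) = F <-> F = T
(x4 | x3) | (((x5 ^ (x4 & x6)) <-> ((x1 ^ (x2 ^ x6)) ^ x3)) <-> (x3 | x4)) = F | T = T
(((x2 | x3) ^ x3) -> x4) -> ((x4 | x3) | (((x5 ^ (x4 & x6)) <-> ((x1 ^ (x2 ^ x6)) ^ x3)) <-> (x3 | x4))) = F -> T = T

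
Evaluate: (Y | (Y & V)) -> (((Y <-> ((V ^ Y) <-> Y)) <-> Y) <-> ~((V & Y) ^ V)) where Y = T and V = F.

T

Y & V = T & F = F
Y | (Y & V) = T | F = T
V ^ Y = F ^ T = T
(V ^ Y) <-> Y = T <-> T = T
Y <-> ((V ^ Y) <-> Y) = T <-> T = T
(Y <-> ((V ^ Y) <-> Y)) <-> Y = T <-> T = T
V & Y = F & T = F
(V & Y) ^ V = F ^ F = F
~((V & Y) ^ V) = ~F = T
((Y <-> ((V ^ Y) <-> Y)) <-> Y) <-> ~((V & Y) ^ V) = T <-> T = T
(Y | (Y & V)) -> (((Y <-> ((V ^ Y) <-> Y)) <-> Y) <-> ~((V & Y) ^ V)) = T -> T = T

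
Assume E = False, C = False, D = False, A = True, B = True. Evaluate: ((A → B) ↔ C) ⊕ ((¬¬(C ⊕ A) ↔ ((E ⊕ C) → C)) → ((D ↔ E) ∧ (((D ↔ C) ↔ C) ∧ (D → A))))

False

Substituting E=False, C=False, D=False, A=True, B=True:
A → B = True → True = True
(A → B) ↔ C = True ↔ False = False
C ⊕ A = False ⊕ True = True
¬(C ⊕ A) = ¬True = False
¬¬(C ⊕ A) = ¬False = True
E ⊕ C = False ⊕ False = False
(E ⊕ C) → C = False → False = True
¬¬(C ⊕ A) ↔ ((E ⊕ C) → C) = True ↔ True = True
D ↔ E = False ↔ False = True
D ↔ C = False ↔ False = True
(D ↔ C) ↔ C = True ↔ False = False
D → A = False → True = True
((D ↔ C) ↔ C) ∧ (D → A) = False ∧ True = False
(D ↔ E) ∧ (((D ↔ C) ↔ C) ∧ (D → A)) = True ∧ False = False
(¬¬(C ⊕ A) ↔ ((E ⊕ C) → C)) → ((D ↔ E) ∧ (((D ↔ C) ↔ C) ∧ (D → A))) = True → False = False
((A → B) ↔ C) ⊕ ((¬¬(C ⊕ A) ↔ ((E ⊕ C) → C)) → ((D ↔ E) ∧ (((D ↔ C) ↔ C) ∧ (D → A)))) = False ⊕ False = False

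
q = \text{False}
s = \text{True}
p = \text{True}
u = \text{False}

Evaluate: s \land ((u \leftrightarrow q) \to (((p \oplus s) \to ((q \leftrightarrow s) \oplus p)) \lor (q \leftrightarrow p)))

\text{True}

u \leftrightarrow q = \text{False} \leftrightarrow \text{False} = \text{True}
p \oplus s = \text{True} \oplus \text{True} = \text{False}
q \leftrightarrow s = \text{False} \leftrightarrow \text{True} = \text{False}
(q \leftrightarrow s) \oplus p = \text{False} \oplus \text{True} = \text{True}
(p \oplus s) \to ((q \leftrightarrow s) \oplus p) = \text{False} \to \text{True} = \text{True}
q \leftrightarrow p = \text{False} \leftrightarrow \text{True} = \text{False}
((p \oplus s) \to ((q \leftrightarrow s) \oplus p)) \lor (q \leftrightarrow p) = \text{True} \lor \text{False} = \text{True}
(u \leftrightarrow q) \to (((p \oplus s) \to ((q \leftrightarrow s) \oplus p)) \lor (q \leftrightarrow p)) = \text{True} \to \text{True} = \text{True}
s \land ((u \leftrightarrow q) \to (((p \oplus s) \to ((q \leftrightarrow s) \oplus p)) \lor (q \leftrightarrow p))) = \text{True} \land \text{True} = \text{True}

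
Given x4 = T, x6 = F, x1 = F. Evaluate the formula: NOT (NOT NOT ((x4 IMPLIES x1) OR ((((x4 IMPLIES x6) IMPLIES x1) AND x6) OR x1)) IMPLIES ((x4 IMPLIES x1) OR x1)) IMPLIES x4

T

x4 IMPLIES x1 = T IMPLIES F = F
x4 IMPLIES x6 = T IMPLIES F = F
(x4 IMPLIES x6) IMPLIES x1 = F IMPLIES F = T
((x4 IMPLIES x6) IMPLIES x1) AND x6 = T AND F = F
(((x4 IMPLIES x6) IMPLIES x1) AND x6) OR x1 = F OR F = F
(x4 IMPLIES x1) OR ((((x4 IMPLIES x6) IMPLIES x1) AND x6) OR x1) = F OR F = F
NOT ((x4 IMPLIES x1) OR ((((x4 IMPLIES x6) IMPLIES x1) AND x6) OR x1)) = NOT F = T
NOT NOT ((x4 IMPLIES x1) OR ((((x4 IMPLIES x6) IMPLIES x1) AND x6) OR x1)) = NOT T = F
x4 IMPLIES x1 = T IMPLIES F = F
(x4 IMPLIES x1) OR x1 = F OR F = F
NOT NOT ((x4 IMPLIES x1) OR ((((x4 IMPLIES x6) IMPLIES x1) AND x6) OR x1)) IMPLIES ((x4 IMPLIES x1) OR x1) = F IMPLIES F = T
NOT (NOT NOT ((x4 IMPLIES x1) OR ((((x4 IMPLIES x6) IMPLIES x1) AND x6) OR x1)) IMPLIES ((x4 IMPLIES x1) OR x1)) = NOT T = F
NOT (NOT NOT ((x4 IMPLIES x1) OR ((((x4 IMPLIES x6) IMPLIES x1) AND x6) OR x1)) IMPLIES ((x4 IMPLIES x1) OR x1)) IMPLIES x4 = F IMPLIES T = T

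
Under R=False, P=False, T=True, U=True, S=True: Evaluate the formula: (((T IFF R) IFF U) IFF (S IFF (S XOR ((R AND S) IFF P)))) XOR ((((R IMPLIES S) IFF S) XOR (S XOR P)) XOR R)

T IFF R = True IFF False = False
(T IFF R) IFF U = False IFF True = False
R AND S = False AND True = False
(R AND S) IFF P = False IFF False = True
S XOR ((R AND S) IFF P) = True XOR True = False
S IFF (S XOR ((R AND S) IFF P)) = True IFF False = False
((T IFF R) IFF U) IFF (S IFF (S XOR ((R AND S) IFF P))) = False IFF False = True
R IMPLIES S = False IMPLIES True = True
(R IMPLIES S) IFF S = True IFF True = True
S XOR P = True XOR False = True
((R IMPLIES S) IFF S) XOR (S XOR P) = True XOR True = False
(((R IMPLIES S) IFF S) XOR (S XOR P)) XOR R = False XOR False = False
(((T IFF R) IFF U) IFF (S IFF (S XOR ((R AND S) IFF P)))) XOR ((((R IMPLIES S) IFF S) XOR (S XOR P)) XOR R) = True XOR False = True

True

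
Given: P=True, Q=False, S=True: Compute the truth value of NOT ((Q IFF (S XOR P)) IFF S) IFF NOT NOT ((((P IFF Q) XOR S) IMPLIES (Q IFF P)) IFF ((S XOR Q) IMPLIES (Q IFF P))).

False

S XOR P = True XOR True = False
Q IFF (S XOR P) = False IFF False = True
(Q IFF (S XOR P)) IFF S = True IFF True = True
NOT ((Q IFF (S XOR P)) IFF S) = NOT True = False
P IFF Q = True IFF False = False
(P IFF Q) XOR S = False XOR True = True
Q IFF P = False IFF True = False
((P IFF Q) XOR S) IMPLIES (Q IFF P) = True IMPLIES False = False
S XOR Q = True XOR False = True
Q IFF P = False IFF True = False
(S XOR Q) IMPLIES (Q IFF P) = True IMPLIES False = False
(((P IFF Q) XOR S) IMPLIES (Q IFF P)) IFF ((S XOR Q) IMPLIES (Q IFF P)) = False IFF False = True
NOT ((((P IFF Q) XOR S) IMPLIES (Q IFF P)) IFF ((S XOR Q) IMPLIES (Q IFF P))) = NOT True = False
NOT NOT ((((P IFF Q) XOR S) IMPLIES (Q IFF P)) IFF ((S XOR Q) IMPLIES (Q IFF P))) = NOT False = True
NOT ((Q IFF (S XOR P)) IFF S) IFF NOT NOT ((((P IFF Q) XOR S) IMPLIES (Q IFF P)) IFF ((S XOR Q) IMPLIES (Q IFF P))) = False IFF True = False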